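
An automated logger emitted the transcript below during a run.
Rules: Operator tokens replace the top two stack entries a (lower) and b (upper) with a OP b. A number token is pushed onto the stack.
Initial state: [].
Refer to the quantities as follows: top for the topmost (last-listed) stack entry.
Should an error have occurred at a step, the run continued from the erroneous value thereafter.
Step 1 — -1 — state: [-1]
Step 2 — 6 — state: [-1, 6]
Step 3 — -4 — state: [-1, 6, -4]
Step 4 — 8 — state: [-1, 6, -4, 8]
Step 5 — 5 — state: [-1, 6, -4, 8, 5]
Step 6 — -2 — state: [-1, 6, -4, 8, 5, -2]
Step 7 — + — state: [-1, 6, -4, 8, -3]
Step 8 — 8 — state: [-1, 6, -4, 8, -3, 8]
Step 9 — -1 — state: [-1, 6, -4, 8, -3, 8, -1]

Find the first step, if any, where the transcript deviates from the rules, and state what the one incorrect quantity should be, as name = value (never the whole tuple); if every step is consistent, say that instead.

Recomputing the run from the initial state:
step 1: [-1]
step 2: [-1, 6]
step 3: [-1, 6, -4]
step 4: [-1, 6, -4, 8]
step 5: [-1, 6, -4, 8, 5]
step 6: [-1, 6, -4, 8, 5, -2]
step 7: [-1, 6, -4, 8, 3]
step 8: [-1, 6, -4, 8, 3, 8]
step 9: [-1, 6, -4, 8, 3, 8, -1]
The first disagreement with the transcript is at step 7, where the value should be top = 3.

step 7, top = 3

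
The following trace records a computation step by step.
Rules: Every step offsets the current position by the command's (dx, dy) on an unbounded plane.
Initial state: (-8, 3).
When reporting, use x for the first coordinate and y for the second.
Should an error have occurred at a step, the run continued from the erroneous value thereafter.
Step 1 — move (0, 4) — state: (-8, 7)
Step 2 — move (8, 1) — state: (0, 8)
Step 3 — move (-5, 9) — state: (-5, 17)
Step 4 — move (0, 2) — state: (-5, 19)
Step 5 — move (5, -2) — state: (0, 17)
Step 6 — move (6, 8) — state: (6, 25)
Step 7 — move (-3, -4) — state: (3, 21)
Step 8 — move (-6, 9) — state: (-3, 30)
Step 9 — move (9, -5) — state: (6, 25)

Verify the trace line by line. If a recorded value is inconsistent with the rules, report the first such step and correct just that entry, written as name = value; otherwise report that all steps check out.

no error

1. x = -8 + (0) = -8, y = 3 + (4) = 7 (same as recorded)
2. x = -8 + (8) = 0, y = 7 + (1) = 8 (in agreement)
3. x = 0 + (-5) = -5, y = 8 + (9) = 17 (agrees with the trace)
4. x = -5 + (0) = -5, y = 17 + (2) = 19 (verified)
5. x = -5 + (5) = 0, y = 19 + (-2) = 17 (matches)
6. x = 0 + (6) = 6, y = 17 + (8) = 25 (verified)
7. x = 6 + (-3) = 3, y = 25 + (-4) = 21 (in agreement)
8. x = 3 + (-6) = -3, y = 21 + (9) = 30 (checks out)
9. x = -3 + (9) = 6, y = 30 + (-5) = 25 (same as recorded)
All steps check out; nothing to correct.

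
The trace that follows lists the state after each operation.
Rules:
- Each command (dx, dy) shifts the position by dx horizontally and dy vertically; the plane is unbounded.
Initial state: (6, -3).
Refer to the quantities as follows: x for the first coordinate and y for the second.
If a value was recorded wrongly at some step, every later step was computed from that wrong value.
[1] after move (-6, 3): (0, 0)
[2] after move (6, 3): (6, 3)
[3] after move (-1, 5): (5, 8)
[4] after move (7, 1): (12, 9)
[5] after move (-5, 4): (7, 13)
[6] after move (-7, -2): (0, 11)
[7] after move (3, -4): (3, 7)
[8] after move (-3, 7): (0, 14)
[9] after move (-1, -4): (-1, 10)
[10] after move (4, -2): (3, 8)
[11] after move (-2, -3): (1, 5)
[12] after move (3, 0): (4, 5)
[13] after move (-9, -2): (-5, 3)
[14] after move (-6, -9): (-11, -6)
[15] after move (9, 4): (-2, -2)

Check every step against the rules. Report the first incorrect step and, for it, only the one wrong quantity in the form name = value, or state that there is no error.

no error

step 1: x = 6 + (-6) = 0, y = -3 + (3) = 0 -> agrees with the trace
step 2: x = 0 + (6) = 6, y = 0 + (3) = 3 -> matches
step 3: x = 6 + (-1) = 5, y = 3 + (5) = 8 -> same as recorded
step 4: x = 5 + (7) = 12, y = 8 + (1) = 9 -> exactly as logged
step 5: x = 12 + (-5) = 7, y = 9 + (4) = 13 -> agrees with the trace
step 6: x = 7 + (-7) = 0, y = 13 + (-2) = 11 -> confirmed correct
step 7: x = 0 + (3) = 3, y = 11 + (-4) = 7 -> same as recorded
step 8: x = 3 + (-3) = 0, y = 7 + (7) = 14 -> consistent with the trace
step 9: x = 0 + (-1) = -1, y = 14 + (-4) = 10 -> matches
step 10: x = -1 + (4) = 3, y = 10 + (-2) = 8 -> exactly as logged
step 11: x = 3 + (-2) = 1, y = 8 + (-3) = 5 -> same as recorded
step 12: x = 1 + (3) = 4, y = 5 + (0) = 5 -> no discrepancy
step 13: x = 4 + (-9) = -5, y = 5 + (-2) = 3 -> matches
step 14: x = -5 + (-6) = -11, y = 3 + (-9) = -6 -> matches
step 15: x = -11 + (9) = -2, y = -6 + (4) = -2 -> matches
All entries verified; no error found.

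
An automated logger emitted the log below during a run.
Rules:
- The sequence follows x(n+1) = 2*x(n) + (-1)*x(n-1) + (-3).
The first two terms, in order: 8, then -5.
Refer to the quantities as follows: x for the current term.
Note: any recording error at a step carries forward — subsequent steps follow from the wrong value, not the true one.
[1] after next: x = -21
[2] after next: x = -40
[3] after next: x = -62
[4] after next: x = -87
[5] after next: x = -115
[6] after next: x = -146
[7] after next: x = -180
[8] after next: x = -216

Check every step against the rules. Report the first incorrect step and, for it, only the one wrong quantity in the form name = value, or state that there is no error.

Recomputing the run from the initial state:
step 1: x = -21
step 2: x = -40
step 3: x = -62
step 4: x = -87
step 5: x = -115
step 6: x = -146
step 7: x = -180
step 8: x = -217
The first disagreement with the log is at step 8, where the value should be x = -217.

step 8, x = -217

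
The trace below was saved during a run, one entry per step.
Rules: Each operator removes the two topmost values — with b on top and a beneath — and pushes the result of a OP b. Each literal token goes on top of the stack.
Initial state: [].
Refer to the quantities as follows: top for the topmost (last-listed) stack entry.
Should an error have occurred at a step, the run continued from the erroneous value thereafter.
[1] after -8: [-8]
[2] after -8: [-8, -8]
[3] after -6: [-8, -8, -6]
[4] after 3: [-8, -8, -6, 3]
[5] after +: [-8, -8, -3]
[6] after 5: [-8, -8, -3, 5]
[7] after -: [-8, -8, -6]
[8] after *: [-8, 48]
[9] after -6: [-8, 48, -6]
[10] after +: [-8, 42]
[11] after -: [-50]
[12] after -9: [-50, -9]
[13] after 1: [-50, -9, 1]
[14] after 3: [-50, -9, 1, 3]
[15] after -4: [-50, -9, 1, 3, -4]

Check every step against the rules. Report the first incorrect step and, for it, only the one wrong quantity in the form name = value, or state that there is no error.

step 7, top = -8

Recomputing the run from the initial state:
step 1: [-8]
step 2: [-8, -8]
step 3: [-8, -8, -6]
step 4: [-8, -8, -6, 3]
step 5: [-8, -8, -3]
step 6: [-8, -8, -3, 5]
step 7: [-8, -8, -8]
step 8: [-8, 64]
step 9: [-8, 64, -6]
step 10: [-8, 58]
step 11: [-66]
step 12: [-66, -9]
step 13: [-66, -9, 1]
step 14: [-66, -9, 1, 3]
step 15: [-66, -9, 1, 3, -4]
The first disagreement with the trace is at step 7, where the value should be top = -8.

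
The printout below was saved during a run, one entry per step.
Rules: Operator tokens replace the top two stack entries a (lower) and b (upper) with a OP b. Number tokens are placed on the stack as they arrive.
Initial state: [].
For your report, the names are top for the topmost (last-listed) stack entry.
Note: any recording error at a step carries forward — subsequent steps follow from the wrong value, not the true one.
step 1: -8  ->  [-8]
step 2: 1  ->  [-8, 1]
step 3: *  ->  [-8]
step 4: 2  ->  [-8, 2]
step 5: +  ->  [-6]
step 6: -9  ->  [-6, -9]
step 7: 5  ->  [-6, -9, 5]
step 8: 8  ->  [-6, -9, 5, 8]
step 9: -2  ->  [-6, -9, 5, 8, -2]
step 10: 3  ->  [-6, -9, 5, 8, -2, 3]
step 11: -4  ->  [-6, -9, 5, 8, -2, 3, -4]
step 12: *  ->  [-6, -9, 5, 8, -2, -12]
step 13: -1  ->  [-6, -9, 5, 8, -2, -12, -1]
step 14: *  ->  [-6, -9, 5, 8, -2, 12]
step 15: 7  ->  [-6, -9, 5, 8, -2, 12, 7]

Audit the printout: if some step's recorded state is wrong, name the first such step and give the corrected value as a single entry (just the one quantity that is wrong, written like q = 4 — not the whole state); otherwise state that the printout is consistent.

no error

Step 1: push -8: top = -8 — confirmed correct.
Step 2: push 1: top = 1 — confirmed correct.
Step 3: -8 * 1 = -8 — confirmed correct.
Step 4: push 2: top = 2 — same as recorded.
Step 5: -8 + 2 = -6 — consistent with the printout.
Step 6: push -9: top = -9 — agrees with the printout.
Step 7: push 5: top = 5 — verified.
Step 8: push 8: top = 8 — consistent with the printout.
Step 9: push -2: top = -2 — exactly as logged.
Step 10: push 3: top = 3 — checks out.
Step 11: push -4: top = -4 — consistent with the printout.
Step 12: 3 * -4 = -12 — verified.
Step 13: push -1: top = -1 — checks out.
Step 14: -12 * -1 = 12 — in agreement.
Step 15: push 7: top = 7 — checks out.
The recomputation confirms every line.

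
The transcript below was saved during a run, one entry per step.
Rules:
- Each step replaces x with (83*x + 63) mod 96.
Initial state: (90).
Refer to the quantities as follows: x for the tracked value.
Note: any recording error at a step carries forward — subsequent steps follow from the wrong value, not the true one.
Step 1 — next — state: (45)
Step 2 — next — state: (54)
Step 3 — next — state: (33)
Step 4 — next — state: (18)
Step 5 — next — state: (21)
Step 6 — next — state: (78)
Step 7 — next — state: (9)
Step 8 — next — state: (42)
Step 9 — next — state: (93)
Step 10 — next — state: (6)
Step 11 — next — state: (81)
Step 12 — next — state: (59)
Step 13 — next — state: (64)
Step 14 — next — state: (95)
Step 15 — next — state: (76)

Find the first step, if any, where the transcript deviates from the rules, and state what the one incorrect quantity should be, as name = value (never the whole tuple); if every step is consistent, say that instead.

step 12, x = 66

Step 1: x = (83*90 + 63) mod 96 = 45 — same as recorded.
Step 2: x = (83*45 + 63) mod 96 = 54 — checks out.
Step 3: x = (83*54 + 63) mod 96 = 33 — verified.
Step 4: x = (83*33 + 63) mod 96 = 18 — confirmed correct.
Step 5: x = (83*18 + 63) mod 96 = 21 — no discrepancy.
Step 6: x = (83*21 + 63) mod 96 = 78 — verified.
Step 7: x = (83*78 + 63) mod 96 = 9 — in agreement.
Step 8: x = (83*9 + 63) mod 96 = 42 — exactly as logged.
Step 9: x = (83*42 + 63) mod 96 = 93 — no discrepancy.
Step 10: x = (83*93 + 63) mod 96 = 6 — verified.
Step 11: x = (83*6 + 63) mod 96 = 81 — no discrepancy.
Step 12: x = (83*81 + 63) mod 96 = 66 — the transcript disagrees here.
The earliest wrong entry is at step 12: it should read x = 66.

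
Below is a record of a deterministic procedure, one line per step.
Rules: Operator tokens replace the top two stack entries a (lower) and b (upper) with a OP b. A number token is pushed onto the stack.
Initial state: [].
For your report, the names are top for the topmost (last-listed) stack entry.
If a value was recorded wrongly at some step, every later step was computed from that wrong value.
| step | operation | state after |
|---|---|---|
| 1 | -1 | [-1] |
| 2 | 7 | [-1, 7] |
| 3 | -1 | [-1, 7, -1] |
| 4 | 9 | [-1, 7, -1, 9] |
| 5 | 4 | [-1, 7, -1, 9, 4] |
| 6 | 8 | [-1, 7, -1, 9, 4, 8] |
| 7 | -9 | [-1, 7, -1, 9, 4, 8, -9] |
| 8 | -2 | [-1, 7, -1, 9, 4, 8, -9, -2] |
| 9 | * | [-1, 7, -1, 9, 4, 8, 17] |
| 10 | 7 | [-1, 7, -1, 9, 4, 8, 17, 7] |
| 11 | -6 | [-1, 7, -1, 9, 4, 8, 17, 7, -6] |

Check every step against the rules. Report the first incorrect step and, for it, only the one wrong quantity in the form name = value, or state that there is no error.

1. push -1: top = -1 (same as recorded)
2. push 7: top = 7 (agrees with the record)
3. push -1: top = -1 (confirmed correct)
4. push 9: top = 9 (consistent with the record)
5. push 4: top = 4 (checks out)
6. push 8: top = 8 (verified)
7. push -9: top = -9 (verified)
8. push -2: top = -2 (consistent with the record)
9. -9 * -2 = 18 (this is not what the record shows)
The audit stops at step 9: the recorded entry is wrong and should be top = 18.

step 9, top = 18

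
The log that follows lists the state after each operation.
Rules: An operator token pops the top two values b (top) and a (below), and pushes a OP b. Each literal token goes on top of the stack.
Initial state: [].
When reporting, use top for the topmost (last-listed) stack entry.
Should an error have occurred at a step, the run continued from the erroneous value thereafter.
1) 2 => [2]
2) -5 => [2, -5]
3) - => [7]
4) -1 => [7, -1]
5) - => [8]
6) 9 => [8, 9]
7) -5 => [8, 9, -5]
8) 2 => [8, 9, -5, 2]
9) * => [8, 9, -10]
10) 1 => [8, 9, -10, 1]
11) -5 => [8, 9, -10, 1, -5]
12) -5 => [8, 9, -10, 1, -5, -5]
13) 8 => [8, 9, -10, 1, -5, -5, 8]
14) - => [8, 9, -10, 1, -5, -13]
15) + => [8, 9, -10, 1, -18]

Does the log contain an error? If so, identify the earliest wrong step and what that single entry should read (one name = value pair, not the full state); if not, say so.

no error

Step 1: push 2: top = 2 — exactly as logged.
Step 2: push -5: top = -5 — agrees with the log.
Step 3: 2 - -5 = 7 — matches.
Step 4: push -1: top = -1 — agrees with the log.
Step 5: 7 - -1 = 8 — consistent with the log.
Step 6: push 9: top = 9 — verified.
Step 7: push -5: top = -5 — in agreement.
Step 8: push 2: top = 2 — matches.
Step 9: -5 * 2 = -10 — in agreement.
Step 10: push 1: top = 1 — checks out.
Step 11: push -5: top = -5 — in agreement.
Step 12: push -5: top = -5 — checks out.
Step 13: push 8: top = 8 — checks out.
Step 14: -5 - 8 = -13 — in agreement.
Step 15: -5 + -13 = -18 — agrees with the log.
The whole run recomputes cleanly — no discrepancies.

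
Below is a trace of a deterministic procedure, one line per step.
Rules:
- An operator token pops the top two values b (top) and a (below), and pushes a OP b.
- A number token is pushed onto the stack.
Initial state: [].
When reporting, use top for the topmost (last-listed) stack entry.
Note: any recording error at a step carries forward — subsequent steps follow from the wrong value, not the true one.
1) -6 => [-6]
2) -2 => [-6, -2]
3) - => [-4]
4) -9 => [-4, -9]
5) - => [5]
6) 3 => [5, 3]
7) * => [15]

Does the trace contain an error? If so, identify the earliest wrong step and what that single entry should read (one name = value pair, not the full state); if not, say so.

Recomputing the run from the initial state:
step 1: [-6]
step 2: [-6, -2]
step 3: [-4]
step 4: [-4, -9]
step 5: [5]
step 6: [5, 3]
step 7: [15]
This matches the trace at every step.

no error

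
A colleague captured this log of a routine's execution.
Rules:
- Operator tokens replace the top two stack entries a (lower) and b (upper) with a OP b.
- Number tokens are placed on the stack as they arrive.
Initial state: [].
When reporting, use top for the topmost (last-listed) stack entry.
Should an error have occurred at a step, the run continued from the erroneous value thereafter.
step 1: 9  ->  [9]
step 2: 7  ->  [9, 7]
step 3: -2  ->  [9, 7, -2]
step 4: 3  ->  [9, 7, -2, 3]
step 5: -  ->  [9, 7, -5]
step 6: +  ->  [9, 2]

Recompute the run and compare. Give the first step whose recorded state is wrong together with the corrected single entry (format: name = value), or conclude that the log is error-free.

no error

Recomputing the run from the initial state:
step 1: [9]
step 2: [9, 7]
step 3: [9, 7, -2]
step 4: [9, 7, -2, 3]
step 5: [9, 7, -5]
step 6: [9, 2]
This matches the log at every step.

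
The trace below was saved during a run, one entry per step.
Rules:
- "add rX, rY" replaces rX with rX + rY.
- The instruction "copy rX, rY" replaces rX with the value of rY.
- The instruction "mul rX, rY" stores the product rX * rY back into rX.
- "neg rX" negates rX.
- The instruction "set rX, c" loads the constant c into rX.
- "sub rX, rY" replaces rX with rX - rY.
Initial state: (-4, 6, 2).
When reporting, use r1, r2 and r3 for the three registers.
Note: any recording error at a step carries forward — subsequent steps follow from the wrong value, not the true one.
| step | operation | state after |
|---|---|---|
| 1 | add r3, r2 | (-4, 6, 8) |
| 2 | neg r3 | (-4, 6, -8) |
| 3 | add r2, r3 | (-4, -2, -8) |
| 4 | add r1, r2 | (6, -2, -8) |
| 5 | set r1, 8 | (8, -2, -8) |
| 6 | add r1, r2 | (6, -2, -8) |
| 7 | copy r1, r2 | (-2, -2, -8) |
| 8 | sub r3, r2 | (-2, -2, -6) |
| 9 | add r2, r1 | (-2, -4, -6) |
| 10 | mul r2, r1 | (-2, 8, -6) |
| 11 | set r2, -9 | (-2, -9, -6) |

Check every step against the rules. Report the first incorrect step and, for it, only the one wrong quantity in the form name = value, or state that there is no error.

Step 1: r3 = 2 + 6 = 8 — exactly as logged.
Step 2: r3 = -(8) = -8 — matches.
Step 3: r2 = 6 + -8 = -2 — verified.
Step 4: r1 = -4 + -2 = -6 — not what was recorded.
First incorrect step: 4; the correct value is r1 = -6.

step 4, r1 = -6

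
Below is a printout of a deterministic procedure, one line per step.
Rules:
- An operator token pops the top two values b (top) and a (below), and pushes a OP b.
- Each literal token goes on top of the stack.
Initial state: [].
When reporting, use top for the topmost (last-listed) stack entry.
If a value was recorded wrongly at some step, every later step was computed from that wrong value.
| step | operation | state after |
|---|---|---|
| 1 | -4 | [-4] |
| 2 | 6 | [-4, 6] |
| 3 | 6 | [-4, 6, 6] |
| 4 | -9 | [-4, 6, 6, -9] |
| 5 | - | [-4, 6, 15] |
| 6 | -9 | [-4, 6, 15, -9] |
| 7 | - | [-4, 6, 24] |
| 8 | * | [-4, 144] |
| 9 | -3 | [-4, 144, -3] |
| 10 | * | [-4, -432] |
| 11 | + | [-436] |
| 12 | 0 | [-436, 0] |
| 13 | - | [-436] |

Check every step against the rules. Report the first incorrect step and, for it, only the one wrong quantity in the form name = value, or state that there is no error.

step 1: push -4: top = -4 -> matches
step 2: push 6: top = 6 -> verified
step 3: push 6: top = 6 -> in agreement
step 4: push -9: top = -9 -> verified
step 5: 6 - -9 = 15 -> exactly as logged
step 6: push -9: top = -9 -> exactly as logged
step 7: 15 - -9 = 24 -> exactly as logged
step 8: 6 * 24 = 144 -> in agreement
step 9: push -3: top = -3 -> verified
step 10: 144 * -3 = -432 -> checks out
step 11: -4 + -432 = -436 -> matches
step 12: push 0: top = 0 -> in agreement
step 13: -436 - 0 = -436 -> same as recorded
All entries verified; no error found.

no error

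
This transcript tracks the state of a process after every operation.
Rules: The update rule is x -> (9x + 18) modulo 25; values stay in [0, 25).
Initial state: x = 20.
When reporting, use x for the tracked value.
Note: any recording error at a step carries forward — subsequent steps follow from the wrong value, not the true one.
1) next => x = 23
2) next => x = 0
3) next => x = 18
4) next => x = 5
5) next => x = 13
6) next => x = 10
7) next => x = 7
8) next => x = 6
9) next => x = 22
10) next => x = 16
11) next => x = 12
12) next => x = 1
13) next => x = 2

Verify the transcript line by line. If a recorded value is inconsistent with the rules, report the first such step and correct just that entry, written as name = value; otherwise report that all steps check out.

Recomputing the run from the initial state:
step 1: x = 23
step 2: x = 0
step 3: x = 18
step 4: x = 5
step 5: x = 13
step 6: x = 10
step 7: x = 8
step 8: x = 15
step 9: x = 3
step 10: x = 20
step 11: x = 23
step 12: x = 0
step 13: x = 18
The first disagreement with the transcript is at step 7, where the value should be x = 8.

step 7, x = 8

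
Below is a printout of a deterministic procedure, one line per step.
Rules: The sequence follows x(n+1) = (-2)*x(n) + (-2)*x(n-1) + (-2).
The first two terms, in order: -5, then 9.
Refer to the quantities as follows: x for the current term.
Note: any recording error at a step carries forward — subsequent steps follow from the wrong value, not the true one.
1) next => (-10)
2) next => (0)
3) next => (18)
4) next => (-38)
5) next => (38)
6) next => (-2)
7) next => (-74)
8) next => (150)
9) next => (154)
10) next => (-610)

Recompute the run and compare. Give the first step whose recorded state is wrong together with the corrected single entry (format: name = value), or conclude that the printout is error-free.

1. x = -2*(9) + (-2)*(-5) + (-2) = -10 (no discrepancy)
2. x = -2*(-10) + (-2)*(9) + (-2) = 0 (consistent with the printout)
3. x = -2*(0) + (-2)*(-10) + (-2) = 18 (in agreement)
4. x = -2*(18) + (-2)*(0) + (-2) = -38 (no discrepancy)
5. x = -2*(-38) + (-2)*(18) + (-2) = 38 (no discrepancy)
6. x = -2*(38) + (-2)*(-38) + (-2) = -2 (agrees with the printout)
7. x = -2*(-2) + (-2)*(38) + (-2) = -74 (no discrepancy)
8. x = -2*(-74) + (-2)*(-2) + (-2) = 150 (exactly as logged)
9. x = -2*(150) + (-2)*(-74) + (-2) = -154 (this is not what the printout shows)
The earliest wrong entry is at step 9: it should read x = -154.

step 9, x = -154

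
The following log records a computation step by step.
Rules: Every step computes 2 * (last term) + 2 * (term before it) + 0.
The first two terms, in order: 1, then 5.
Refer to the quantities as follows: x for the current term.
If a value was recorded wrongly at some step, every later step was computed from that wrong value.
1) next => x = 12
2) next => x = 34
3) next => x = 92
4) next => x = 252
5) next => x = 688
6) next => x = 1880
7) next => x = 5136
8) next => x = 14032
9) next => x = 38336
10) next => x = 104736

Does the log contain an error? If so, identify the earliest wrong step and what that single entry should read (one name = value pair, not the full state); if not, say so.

Recomputing the run from the initial state:
step 1: x = 12
step 2: x = 34
step 3: x = 92
step 4: x = 252
step 5: x = 688
step 6: x = 1880
step 7: x = 5136
step 8: x = 14032
step 9: x = 38336
step 10: x = 104736
This matches the log at every step.

no error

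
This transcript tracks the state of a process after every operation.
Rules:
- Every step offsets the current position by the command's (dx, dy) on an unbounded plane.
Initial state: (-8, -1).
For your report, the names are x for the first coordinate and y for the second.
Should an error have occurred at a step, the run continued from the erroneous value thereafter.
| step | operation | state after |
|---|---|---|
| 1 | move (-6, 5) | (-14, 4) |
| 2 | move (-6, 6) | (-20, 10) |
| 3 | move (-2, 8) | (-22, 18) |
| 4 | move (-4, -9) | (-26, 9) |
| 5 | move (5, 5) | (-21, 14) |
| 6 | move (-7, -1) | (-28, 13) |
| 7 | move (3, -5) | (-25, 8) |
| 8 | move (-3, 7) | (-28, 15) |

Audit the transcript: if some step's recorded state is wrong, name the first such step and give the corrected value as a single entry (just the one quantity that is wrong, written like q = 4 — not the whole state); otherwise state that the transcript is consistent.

no error

Step 1: x = -8 + (-6) = -14, y = -1 + (5) = 4 — agrees with the transcript.
Step 2: x = -14 + (-6) = -20, y = 4 + (6) = 10 — consistent with the transcript.
Step 3: x = -20 + (-2) = -22, y = 10 + (8) = 18 — no discrepancy.
Step 4: x = -22 + (-4) = -26, y = 18 + (-9) = 9 — no discrepancy.
Step 5: x = -26 + (5) = -21, y = 9 + (5) = 14 — confirmed correct.
Step 6: x = -21 + (-7) = -28, y = 14 + (-1) = 13 — verified.
Step 7: x = -28 + (3) = -25, y = 13 + (-5) = 8 — matches.
Step 8: x = -25 + (-3) = -28, y = 8 + (7) = 15 — no discrepancy.
Every step is consistent.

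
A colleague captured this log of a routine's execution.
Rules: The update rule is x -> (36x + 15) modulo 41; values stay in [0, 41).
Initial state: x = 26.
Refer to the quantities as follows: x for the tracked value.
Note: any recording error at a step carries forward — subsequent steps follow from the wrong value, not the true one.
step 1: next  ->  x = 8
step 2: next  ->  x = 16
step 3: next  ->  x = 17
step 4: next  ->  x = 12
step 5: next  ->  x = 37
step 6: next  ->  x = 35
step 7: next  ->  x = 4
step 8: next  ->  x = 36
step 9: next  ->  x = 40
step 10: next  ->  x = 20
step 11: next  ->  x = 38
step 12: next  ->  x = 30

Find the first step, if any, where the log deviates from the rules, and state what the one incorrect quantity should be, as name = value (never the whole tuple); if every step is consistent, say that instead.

Recomputing the run from the initial state:
step 1: x = 8
step 2: x = 16
step 3: x = 17
step 4: x = 12
step 5: x = 37
step 6: x = 35
step 7: x = 4
step 8: x = 36
step 9: x = 40
step 10: x = 20
step 11: x = 38
step 12: x = 30
This matches the log at every step.

no error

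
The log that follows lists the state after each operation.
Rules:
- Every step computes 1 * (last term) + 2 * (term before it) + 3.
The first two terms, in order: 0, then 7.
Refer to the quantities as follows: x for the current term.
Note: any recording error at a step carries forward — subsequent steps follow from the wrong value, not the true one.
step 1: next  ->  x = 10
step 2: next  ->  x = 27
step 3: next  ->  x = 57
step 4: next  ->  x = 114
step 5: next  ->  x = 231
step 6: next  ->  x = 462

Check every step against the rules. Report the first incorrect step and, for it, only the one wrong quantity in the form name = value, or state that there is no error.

step 3, x = 50

Recomputing the run from the initial state:
step 1: x = 10
step 2: x = 27
step 3: x = 50
step 4: x = 107
step 5: x = 210
step 6: x = 427
The first disagreement with the log is at step 3, where the value should be x = 50.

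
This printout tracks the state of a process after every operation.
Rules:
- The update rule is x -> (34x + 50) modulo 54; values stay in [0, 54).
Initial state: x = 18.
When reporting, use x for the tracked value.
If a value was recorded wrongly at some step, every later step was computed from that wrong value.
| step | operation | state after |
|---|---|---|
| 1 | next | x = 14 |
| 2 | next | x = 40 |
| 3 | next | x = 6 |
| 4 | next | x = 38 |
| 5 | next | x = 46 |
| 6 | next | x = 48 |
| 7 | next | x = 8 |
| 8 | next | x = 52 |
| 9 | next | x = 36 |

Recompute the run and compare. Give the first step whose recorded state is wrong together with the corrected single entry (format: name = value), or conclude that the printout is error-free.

Recomputing the run from the initial state:
step 1: x = 14
step 2: x = 40
step 3: x = 6
step 4: x = 38
step 5: x = 46
step 6: x = 48
step 7: x = 8
step 8: x = 52
step 9: x = 36
This matches the printout at every step.

no error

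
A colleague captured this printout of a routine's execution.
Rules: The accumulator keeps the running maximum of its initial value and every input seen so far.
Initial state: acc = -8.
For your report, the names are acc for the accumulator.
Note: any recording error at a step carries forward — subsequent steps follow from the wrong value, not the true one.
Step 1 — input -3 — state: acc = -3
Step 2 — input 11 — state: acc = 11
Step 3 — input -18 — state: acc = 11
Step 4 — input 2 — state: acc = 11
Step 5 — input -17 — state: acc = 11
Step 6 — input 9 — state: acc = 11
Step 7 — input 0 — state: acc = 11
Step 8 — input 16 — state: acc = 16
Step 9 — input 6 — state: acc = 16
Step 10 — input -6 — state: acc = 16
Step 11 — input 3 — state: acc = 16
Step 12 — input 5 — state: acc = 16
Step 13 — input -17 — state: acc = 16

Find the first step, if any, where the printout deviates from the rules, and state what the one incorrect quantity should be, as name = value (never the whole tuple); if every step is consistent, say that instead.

1. acc = max(-8, -3) = -3 (exactly as logged)
2. acc = max(-3, 11) = 11 (no discrepancy)
3. acc = max(11, -18) = 11 (in agreement)
4. acc = max(11, 2) = 11 (same as recorded)
5. acc = max(11, -17) = 11 (verified)
6. acc = max(11, 9) = 11 (no discrepancy)
7. acc = max(11, 0) = 11 (agrees with the printout)
8. acc = max(11, 16) = 16 (no discrepancy)
9. acc = max(16, 6) = 16 (exactly as logged)
10. acc = max(16, -6) = 16 (confirmed correct)
11. acc = max(16, 3) = 16 (checks out)
12. acc = max(16, 5) = 16 (same as recorded)
13. acc = max(16, -17) = 16 (checks out)
Each recorded entry agrees with the recomputation.

no error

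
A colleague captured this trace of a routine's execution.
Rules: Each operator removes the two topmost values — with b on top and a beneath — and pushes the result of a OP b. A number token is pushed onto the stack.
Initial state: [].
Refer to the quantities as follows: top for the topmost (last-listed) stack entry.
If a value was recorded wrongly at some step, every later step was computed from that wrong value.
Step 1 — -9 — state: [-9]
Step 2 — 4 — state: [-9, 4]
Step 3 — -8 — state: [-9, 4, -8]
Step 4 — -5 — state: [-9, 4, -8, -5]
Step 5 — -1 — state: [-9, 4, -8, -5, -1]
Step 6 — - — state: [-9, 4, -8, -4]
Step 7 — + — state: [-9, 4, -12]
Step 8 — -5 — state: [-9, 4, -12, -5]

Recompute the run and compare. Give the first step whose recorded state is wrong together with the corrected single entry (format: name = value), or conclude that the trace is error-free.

no error

Step 1: push -9: top = -9 — matches.
Step 2: push 4: top = 4 — same as recorded.
Step 3: push -8: top = -8 — in agreement.
Step 4: push -5: top = -5 — checks out.
Step 5: push -1: top = -1 — same as recorded.
Step 6: -5 - -1 = -4 — matches.
Step 7: -8 + -4 = -12 — consistent with the trace.
Step 8: push -5: top = -5 — same as recorded.
Nothing is out of place; the run is error-free.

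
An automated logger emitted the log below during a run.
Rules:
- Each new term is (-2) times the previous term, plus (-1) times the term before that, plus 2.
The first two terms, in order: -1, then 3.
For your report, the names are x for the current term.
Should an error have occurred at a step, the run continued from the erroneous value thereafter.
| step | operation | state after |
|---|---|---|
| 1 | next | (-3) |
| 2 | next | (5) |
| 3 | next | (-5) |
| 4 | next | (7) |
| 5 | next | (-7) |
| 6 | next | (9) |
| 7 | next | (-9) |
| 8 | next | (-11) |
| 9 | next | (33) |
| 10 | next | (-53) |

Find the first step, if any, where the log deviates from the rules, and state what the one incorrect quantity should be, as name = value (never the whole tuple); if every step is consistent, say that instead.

Recomputing the run from the initial state:
step 1: x = -3
step 2: x = 5
step 3: x = -5
step 4: x = 7
step 5: x = -7
step 6: x = 9
step 7: x = -9
step 8: x = 11
step 9: x = -11
step 10: x = 13
The first disagreement with the log is at step 8, where the value should be x = 11.

step 8, x = 11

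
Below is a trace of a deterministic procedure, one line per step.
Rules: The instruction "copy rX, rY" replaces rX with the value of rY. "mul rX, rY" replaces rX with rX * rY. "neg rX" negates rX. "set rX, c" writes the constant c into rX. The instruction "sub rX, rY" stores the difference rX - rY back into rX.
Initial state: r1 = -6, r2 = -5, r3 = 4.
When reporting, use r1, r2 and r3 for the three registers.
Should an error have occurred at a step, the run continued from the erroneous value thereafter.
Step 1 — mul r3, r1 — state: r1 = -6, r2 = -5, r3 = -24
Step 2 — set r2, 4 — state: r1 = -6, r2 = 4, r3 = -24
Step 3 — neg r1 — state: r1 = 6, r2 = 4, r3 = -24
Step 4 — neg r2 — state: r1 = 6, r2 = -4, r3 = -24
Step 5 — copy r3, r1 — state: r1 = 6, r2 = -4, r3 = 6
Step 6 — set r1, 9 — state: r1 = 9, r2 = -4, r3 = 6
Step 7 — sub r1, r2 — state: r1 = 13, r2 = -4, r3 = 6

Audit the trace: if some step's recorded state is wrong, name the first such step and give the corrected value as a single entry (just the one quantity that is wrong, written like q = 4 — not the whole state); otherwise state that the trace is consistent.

1. r3 = 4 * -6 = -24 (agrees with the trace)
2. r2 = 4 (exactly as logged)
3. r1 = -(-6) = 6 (consistent with the trace)
4. r2 = -(4) = -4 (confirmed correct)
5. r3 = 6 (confirmed correct)
6. r1 = 9 (exactly as logged)
7. r1 = 9 - -4 = 13 (no discrepancy)
The whole run recomputes cleanly — no discrepancies.

no error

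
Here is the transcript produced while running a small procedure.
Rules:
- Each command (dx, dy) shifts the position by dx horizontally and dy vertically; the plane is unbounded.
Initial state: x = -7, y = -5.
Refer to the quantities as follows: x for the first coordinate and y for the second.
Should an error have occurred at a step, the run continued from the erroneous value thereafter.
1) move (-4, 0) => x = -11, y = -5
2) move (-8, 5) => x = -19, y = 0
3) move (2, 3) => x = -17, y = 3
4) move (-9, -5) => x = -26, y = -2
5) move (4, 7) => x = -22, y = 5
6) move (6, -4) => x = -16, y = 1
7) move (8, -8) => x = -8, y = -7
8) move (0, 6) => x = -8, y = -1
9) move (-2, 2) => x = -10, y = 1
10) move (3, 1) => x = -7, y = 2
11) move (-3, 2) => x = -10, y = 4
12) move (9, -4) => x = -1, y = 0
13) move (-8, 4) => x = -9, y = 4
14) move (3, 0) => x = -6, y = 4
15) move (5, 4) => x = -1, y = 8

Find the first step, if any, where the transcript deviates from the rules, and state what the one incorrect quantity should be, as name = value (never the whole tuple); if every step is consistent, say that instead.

Recomputing the run from the initial state:
step 1: x = -11, y = -5
step 2: x = -19, y = 0
step 3: x = -17, y = 3
step 4: x = -26, y = -2
step 5: x = -22, y = 5
step 6: x = -16, y = 1
step 7: x = -8, y = -7
step 8: x = -8, y = -1
step 9: x = -10, y = 1
step 10: x = -7, y = 2
step 11: x = -10, y = 4
step 12: x = -1, y = 0
step 13: x = -9, y = 4
step 14: x = -6, y = 4
step 15: x = -1, y = 8
This matches the transcript at every step.

no error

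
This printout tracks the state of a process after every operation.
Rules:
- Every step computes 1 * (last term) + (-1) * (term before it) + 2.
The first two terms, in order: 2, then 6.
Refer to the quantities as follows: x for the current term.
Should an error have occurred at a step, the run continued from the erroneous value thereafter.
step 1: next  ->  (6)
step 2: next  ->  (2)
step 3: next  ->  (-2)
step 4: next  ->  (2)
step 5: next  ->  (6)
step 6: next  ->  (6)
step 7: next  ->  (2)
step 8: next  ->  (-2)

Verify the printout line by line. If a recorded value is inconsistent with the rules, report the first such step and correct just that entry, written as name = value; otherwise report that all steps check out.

step 4, x = -2

Step 1: x = 1*(6) + (-1)*(2) + (2) = 6 — in agreement.
Step 2: x = 1*(6) + (-1)*(6) + (2) = 2 — checks out.
Step 3: x = 1*(2) + (-1)*(6) + (2) = -2 — consistent with the printout.
Step 4: x = 1*(-2) + (-1)*(2) + (2) = -2 — first mismatch against the printout.
The audit stops at step 4: the recorded entry is wrong and should be x = -2.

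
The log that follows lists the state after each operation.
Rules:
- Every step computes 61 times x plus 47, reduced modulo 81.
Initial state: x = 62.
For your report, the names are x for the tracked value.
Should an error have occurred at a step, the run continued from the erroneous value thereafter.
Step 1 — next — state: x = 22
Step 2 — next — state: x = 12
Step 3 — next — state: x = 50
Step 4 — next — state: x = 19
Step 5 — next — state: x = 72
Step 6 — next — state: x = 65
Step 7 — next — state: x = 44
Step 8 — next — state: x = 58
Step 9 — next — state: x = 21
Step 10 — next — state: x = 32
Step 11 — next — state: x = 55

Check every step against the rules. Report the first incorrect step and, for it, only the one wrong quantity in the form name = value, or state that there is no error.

step 7, x = 43

1. x = (61*62 + 47) mod 81 = 22 (exactly as logged)
2. x = (61*22 + 47) mod 81 = 12 (confirmed correct)
3. x = (61*12 + 47) mod 81 = 50 (in agreement)
4. x = (61*50 + 47) mod 81 = 19 (matches)
5. x = (61*19 + 47) mod 81 = 72 (matches)
6. x = (61*72 + 47) mod 81 = 65 (checks out)
7. x = (61*65 + 47) mod 81 = 43 (the recorded entry deviates here)
First incorrect step: 7; the correct value is x = 43.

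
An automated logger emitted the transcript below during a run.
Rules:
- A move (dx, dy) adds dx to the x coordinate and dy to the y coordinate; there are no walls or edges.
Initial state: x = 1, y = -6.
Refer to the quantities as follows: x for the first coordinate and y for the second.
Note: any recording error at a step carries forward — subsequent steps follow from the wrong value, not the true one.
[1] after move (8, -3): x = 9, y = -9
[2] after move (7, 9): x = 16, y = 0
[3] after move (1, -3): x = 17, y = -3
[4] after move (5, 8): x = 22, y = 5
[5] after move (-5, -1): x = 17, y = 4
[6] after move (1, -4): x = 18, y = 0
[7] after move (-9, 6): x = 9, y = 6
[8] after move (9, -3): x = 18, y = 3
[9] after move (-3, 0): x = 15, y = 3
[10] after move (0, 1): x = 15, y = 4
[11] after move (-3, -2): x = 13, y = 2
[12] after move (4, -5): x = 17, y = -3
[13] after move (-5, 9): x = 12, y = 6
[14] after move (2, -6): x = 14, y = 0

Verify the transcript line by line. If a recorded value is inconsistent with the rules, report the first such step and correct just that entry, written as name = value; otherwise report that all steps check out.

step 1: x = 1 + (8) = 9, y = -6 + (-3) = -9 -> consistent with the transcript
step 2: x = 9 + (7) = 16, y = -9 + (9) = 0 -> matches
step 3: x = 16 + (1) = 17, y = 0 + (-3) = -3 -> no discrepancy
step 4: x = 17 + (5) = 22, y = -3 + (8) = 5 -> consistent with the transcript
step 5: x = 22 + (-5) = 17, y = 5 + (-1) = 4 -> confirmed correct
step 6: x = 17 + (1) = 18, y = 4 + (-4) = 0 -> confirmed correct
step 7: x = 18 + (-9) = 9, y = 0 + (6) = 6 -> same as recorded
step 8: x = 9 + (9) = 18, y = 6 + (-3) = 3 -> no discrepancy
step 9: x = 18 + (-3) = 15, y = 3 + (0) = 3 -> checks out
step 10: x = 15 + (0) = 15, y = 3 + (1) = 4 -> checks out
step 11: x = 15 + (-3) = 12, y = 4 + (-2) = 2 -> a discrepancy with the transcript
So the first discrepancy is step 11, where the right value is x = 12.

step 11, x = 12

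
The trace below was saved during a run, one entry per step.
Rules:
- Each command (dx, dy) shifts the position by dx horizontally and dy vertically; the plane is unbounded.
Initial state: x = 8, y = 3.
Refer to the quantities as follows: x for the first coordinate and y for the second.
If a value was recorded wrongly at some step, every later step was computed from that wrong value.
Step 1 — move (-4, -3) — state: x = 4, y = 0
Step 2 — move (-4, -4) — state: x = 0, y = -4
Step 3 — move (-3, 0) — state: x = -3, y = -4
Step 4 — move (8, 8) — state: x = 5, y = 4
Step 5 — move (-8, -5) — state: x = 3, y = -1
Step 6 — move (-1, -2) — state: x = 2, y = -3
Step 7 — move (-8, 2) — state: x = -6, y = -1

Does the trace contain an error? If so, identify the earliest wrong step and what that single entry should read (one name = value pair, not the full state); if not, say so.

step 5, x = -3

Step 1: x = 8 + (-4) = 4, y = 3 + (-3) = 0 — exactly as logged.
Step 2: x = 4 + (-4) = 0, y = 0 + (-4) = -4 — consistent with the trace.
Step 3: x = 0 + (-3) = -3, y = -4 + (0) = -4 — verified.
Step 4: x = -3 + (8) = 5, y = -4 + (8) = 4 — in agreement.
Step 5: x = 5 + (-8) = -3, y = 4 + (-5) = -1 — the trace has a different value.
The audit stops at step 5: the recorded entry is wrong and should be x = -3.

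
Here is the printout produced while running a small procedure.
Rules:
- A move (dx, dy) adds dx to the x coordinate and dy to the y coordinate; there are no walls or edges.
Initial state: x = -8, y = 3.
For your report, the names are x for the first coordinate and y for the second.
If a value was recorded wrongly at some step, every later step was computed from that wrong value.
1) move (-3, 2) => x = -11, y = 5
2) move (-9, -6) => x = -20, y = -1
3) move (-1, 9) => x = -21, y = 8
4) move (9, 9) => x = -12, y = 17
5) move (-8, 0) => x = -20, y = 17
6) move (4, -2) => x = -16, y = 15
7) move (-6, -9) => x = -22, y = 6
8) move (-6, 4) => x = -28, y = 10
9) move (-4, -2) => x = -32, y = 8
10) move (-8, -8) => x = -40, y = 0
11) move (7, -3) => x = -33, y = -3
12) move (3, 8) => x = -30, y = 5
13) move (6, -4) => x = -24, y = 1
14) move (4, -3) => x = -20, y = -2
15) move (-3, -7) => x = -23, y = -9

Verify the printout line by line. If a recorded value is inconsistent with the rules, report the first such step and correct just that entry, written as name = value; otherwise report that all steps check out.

no error

Recomputing the run from the initial state:
step 1: x = -11, y = 5
step 2: x = -20, y = -1
step 3: x = -21, y = 8
step 4: x = -12, y = 17
step 5: x = -20, y = 17
step 6: x = -16, y = 15
step 7: x = -22, y = 6
step 8: x = -28, y = 10
step 9: x = -32, y = 8
step 10: x = -40, y = 0
step 11: x = -33, y = -3
step 12: x = -30, y = 5
step 13: x = -24, y = 1
step 14: x = -20, y = -2
step 15: x = -23, y = -9
This matches the printout at every step.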